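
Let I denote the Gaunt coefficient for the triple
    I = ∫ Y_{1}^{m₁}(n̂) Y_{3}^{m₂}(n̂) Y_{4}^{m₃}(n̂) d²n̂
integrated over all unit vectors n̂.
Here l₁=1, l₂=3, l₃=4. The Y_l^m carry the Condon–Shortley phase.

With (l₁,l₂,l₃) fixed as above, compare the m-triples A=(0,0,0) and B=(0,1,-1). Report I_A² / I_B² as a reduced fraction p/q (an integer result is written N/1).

16/15

Shared (l₁,l₂,l₃)=(1,3,4): N and (l;000)² cancel in I_A²/I_B².
A: Δ = 0!·2!·6!/9! = 1/252; Racah Σ t=0..0: t=0:+1/36 = 1/36; ⇒ 3j(1 3 4; 0 0 0)² = 4/63, sgn +1
B: Δ = 0!·2!·6!/9! = 1/252; Racah Σ t=0..0: t=0:+1/48 = 1/48; ⇒ 3j(1 3 4; 0 1 -1)² = 5/84, sgn -1
I_A²/I_B² = (4/63)/(5/84) = 16/15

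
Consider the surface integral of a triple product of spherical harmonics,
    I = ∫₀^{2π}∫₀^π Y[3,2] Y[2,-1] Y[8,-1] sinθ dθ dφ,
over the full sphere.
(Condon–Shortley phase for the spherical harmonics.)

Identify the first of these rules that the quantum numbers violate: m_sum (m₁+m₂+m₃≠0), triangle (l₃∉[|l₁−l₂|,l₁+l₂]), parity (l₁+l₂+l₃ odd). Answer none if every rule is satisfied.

Σmᵢ = 0  ✓
l₃∈[|l₁−l₂|,l₁+l₂]=[1,5], have l₃=8  ✗
Σlᵢ = 13 ⇒ odd

triangle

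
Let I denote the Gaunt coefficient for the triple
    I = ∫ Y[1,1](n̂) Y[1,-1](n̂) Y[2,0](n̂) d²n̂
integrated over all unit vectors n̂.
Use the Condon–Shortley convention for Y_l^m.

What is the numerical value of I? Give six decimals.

0.126157

Rules hold: Σm=0, L=4 even, 0≤2≤2.
N = 3·3·5 = 45
Δ = 0!·2!·2!/5! = 1/30
Racah Σ t=0..0: t=0:+1/1 = 1/1
⇒ 3j(1 1 2; 0 0 0)² = 2/15, sgn +1
Racah Σ t=0..0: t=0:+1/4 = 1/4
⇒ 3j(1 1 2; 1 -1 0)² = 1/30, sgn +1
4πI² = N·(3j₀)²·(3jₘ)² = 1/5
I = +1·√(0.2/4π) = 0.12615663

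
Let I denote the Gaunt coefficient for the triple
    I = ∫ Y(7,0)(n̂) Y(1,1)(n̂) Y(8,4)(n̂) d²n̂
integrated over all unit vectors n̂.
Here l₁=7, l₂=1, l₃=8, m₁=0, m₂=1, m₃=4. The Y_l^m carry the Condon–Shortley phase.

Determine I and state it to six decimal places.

0.000000

0 + 1 + 4 = 5 ≠ 0: azimuthal integral kills it; I = 0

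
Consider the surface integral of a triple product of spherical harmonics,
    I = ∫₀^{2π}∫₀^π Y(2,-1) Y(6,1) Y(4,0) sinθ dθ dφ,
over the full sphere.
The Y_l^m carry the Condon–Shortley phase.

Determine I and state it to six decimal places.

Checks pass: Σm=0; 12 even; l₃=4∈[4,8].
(2·2+1)(2·6+1)(2·4+1) = 585
Δ: 4! 0! 8! / 13! → 1/6435
sum: t=2:+1/2304 = 1/2304
3j²(2 6 4; 0 0 0) = Δ·Π!·Σ² = 5/143  (sign +1)
sum: t=3:−1/3456 = -1/3456
3j²(2 6 4; -1 1 0) = Δ·Π!·Σ² = 35/1287  (sign -1)
combine: 4πI² = 585·5/143·35/1287 = 875/1573
take √, sign -1: I = -0.21039467

-0.210395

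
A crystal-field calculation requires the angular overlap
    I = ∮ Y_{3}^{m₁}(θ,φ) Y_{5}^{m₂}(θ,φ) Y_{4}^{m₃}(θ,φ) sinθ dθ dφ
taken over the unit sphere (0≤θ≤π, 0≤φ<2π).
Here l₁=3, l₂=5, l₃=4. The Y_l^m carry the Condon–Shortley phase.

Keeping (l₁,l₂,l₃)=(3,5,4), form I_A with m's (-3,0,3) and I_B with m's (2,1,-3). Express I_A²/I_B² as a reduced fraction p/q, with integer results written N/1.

45/121

Shared (l₁,l₂,l₃)=(3,5,4): N and (l;000)² cancel in I_A²/I_B².
A: Δ = 4!·2!·6!/13! = 1/180180; Racah Σ t=4..4: t=4:+1/5760 = 1/5760; ⇒ 3j(3 5 4; -3 0 3)² = 5/572, sgn -1
B: Δ = 4!·2!·6!/13! = 1/180180; Racah Σ t=0..1: t=0:+1/17280 t=1:−1/1440 = -11/17280; ⇒ 3j(3 5 4; 2 1 -3)² = 11/468, sgn +1
I_A²/I_B² = (5/572)/(11/468) = 45/121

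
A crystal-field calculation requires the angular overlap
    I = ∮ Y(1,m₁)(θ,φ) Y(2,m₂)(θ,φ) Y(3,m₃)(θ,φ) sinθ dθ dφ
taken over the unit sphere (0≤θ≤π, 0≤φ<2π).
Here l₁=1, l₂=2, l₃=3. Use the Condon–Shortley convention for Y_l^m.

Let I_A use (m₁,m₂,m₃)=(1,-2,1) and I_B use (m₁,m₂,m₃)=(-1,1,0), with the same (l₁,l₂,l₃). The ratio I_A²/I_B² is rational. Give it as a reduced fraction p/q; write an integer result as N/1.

1/3

Shared (l₁,l₂,l₃)=(1,2,3): N and (l;000)² cancel in I_A²/I_B².
A: Δ = 0!·2!·4!/7! = 1/105; Racah Σ t=0..0: t=0:+1/48 = 1/48; ⇒ 3j(1 2 3; 1 -2 1)² = 1/105, sgn +1
B: Δ = 0!·2!·4!/7! = 1/105; Racah Σ t=0..0: t=0:+1/12 = 1/12; ⇒ 3j(1 2 3; -1 1 0)² = 1/35, sgn -1
I_A²/I_B² = (1/105)/(1/35) = 1/3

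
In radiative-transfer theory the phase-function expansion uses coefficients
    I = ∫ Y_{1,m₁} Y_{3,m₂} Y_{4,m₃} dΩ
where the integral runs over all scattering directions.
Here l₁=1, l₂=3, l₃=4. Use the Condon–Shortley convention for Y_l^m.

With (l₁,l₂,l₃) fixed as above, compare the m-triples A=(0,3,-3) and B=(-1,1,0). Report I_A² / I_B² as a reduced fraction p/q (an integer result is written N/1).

7/6

Shared (l₁,l₂,l₃)=(1,3,4): N and (l;000)² cancel in I_A²/I_B².
A: Δ = 0!·2!·6!/9! = 1/252; Racah Σ t=0..0: t=0:+1/720 = 1/720; ⇒ 3j(1 3 4; 0 3 -3)² = 1/36, sgn -1
B: Δ = 0!·2!·6!/9! = 1/252; Racah Σ t=0..0: t=0:+1/96 = 1/96; ⇒ 3j(1 3 4; -1 1 0)² = 1/42, sgn +1
I_A²/I_B² = (1/36)/(1/42) = 7/6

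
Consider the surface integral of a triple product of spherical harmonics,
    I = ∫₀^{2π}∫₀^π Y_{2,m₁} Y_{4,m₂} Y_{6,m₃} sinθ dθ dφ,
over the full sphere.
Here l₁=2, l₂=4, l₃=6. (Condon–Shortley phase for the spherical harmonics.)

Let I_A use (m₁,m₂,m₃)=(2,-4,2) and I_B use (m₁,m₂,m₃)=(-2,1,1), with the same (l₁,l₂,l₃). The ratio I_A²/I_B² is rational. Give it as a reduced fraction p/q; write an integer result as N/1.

Shared (l₁,l₂,l₃)=(2,4,6): N and (l;000)² cancel in I_A²/I_B².
A: Δ = 0!·4!·8!/13! = 1/6435; Racah Σ t=0..0: t=0:+1/967680 = 1/967680; ⇒ 3j(2 4 6; 2 -4 2)² = 1/6435, sgn +1
B: Δ = 0!·4!·8!/13! = 1/6435; Racah Σ t=0..0: t=0:+1/17280 = 1/17280; ⇒ 3j(2 4 6; -2 1 1)² = 7/1287, sgn -1
I_A²/I_B² = (1/6435)/(7/1287) = 1/35

1/35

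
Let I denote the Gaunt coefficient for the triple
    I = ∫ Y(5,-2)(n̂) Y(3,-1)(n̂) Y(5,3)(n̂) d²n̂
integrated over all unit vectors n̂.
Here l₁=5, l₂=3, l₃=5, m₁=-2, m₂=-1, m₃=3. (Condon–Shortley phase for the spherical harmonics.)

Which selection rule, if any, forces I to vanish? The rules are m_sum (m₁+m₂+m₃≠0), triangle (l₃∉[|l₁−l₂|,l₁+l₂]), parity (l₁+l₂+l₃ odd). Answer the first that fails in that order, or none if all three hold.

m₁+m₂+m₃ = -2 − 1 + 3 = 0  ✓
triangle: |5−3|=2 ≤ l₃=5 ≤ 5+3=8  ✓
parity: l₁+l₂+l₃ = 13 is odd  ✗

parity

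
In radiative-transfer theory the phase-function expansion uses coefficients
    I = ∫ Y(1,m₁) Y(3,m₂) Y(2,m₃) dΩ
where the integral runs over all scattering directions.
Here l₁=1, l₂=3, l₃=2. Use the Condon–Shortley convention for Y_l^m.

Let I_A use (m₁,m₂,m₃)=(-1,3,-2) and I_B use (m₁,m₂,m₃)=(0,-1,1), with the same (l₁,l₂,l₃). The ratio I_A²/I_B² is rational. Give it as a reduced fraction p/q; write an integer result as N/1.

Shared (l₁,l₂,l₃)=(1,3,2): N and (l;000)² cancel in I_A²/I_B².
A: Δ = 2!·0!·4!/7! = 1/105; Racah Σ t=2..2: t=2:+1/48 = 1/48; ⇒ 3j(1 3 2; -1 3 -2)² = 1/7, sgn +1
B: Δ = 2!·0!·4!/7! = 1/105; Racah Σ t=1..1: t=1:−1/6 = -1/6; ⇒ 3j(1 3 2; 0 -1 1)² = 8/105, sgn +1
I_A²/I_B² = (1/7)/(8/105) = 15/8

15/8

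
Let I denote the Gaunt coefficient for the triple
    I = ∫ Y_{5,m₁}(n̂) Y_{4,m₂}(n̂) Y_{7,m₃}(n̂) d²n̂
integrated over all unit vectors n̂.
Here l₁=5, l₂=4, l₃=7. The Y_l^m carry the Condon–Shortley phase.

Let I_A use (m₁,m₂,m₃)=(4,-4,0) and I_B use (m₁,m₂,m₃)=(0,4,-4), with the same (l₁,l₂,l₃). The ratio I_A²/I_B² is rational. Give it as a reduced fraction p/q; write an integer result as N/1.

Same 5,4,7: normalisation and zero-m 3j drop out of the ratio.
A: Δ: 2! 8! 6! / 17! → 1/6126120; sum: t=0:+1/7257600 = 1/7257600; 3j²(5 4 7; 4 -4 0) = Δ·Π!·Σ² = 14/12155  (sign -1)
B: Δ: 2! 8! 6! / 17! → 1/6126120; sum: t=2:+1/1036800 = 1/1036800; 3j²(5 4 7; 0 4 -4) = Δ·Π!·Σ² = 14/663  (sign -1)
I_A²/I_B² = (14/12155)/(14/663) = 3/55

3/55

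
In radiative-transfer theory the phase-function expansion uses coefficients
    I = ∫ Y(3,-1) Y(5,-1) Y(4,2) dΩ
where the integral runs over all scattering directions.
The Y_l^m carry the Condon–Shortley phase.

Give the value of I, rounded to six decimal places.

Checks pass: Σm=0; 12 even; l₃=4∈[2,8].
(2·3+1)(2·5+1)(2·4+1) = 693
Δ: 4! 2! 6! / 13! → 1/180180
sum: t=1:−1/576 t=2:+1/144 t=3:−1/576 = 1/288
3j²(3 5 4; 0 0 0) = Δ·Π!·Σ² = 20/1001  (sign +1)
sum: t=2:+1/384 t=3:−1/720 t=4:+1/34560 = 43/34560
3j²(3 5 4; -1 -1 2) = Δ·Π!·Σ² = 1849/180180  (sign +1)
combine: 4πI² = 693·20/1001·1849/180180 = 1849/13013
take √, sign +1: I = 0.10633465

0.106335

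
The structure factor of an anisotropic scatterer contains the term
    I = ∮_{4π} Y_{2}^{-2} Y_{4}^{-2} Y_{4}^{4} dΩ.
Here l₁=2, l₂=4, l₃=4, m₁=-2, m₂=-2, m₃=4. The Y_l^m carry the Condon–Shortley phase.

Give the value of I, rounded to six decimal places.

-0.106180

Checks pass: Σm=0; 10 even; l₃=4∈[2,6].
(2·2+1)(2·4+1)(2·4+1) = 405
Δ: 2! 2! 6! / 11! → 1/13860
sum: t=0:+1/192 t=1:−1/36 t=2:+1/192 = -5/288
3j²(2 4 4; 0 0 0) = Δ·Π!·Σ² = 20/693  (sign -1)
sum: t=2:+1/2880 = 1/2880
3j²(2 4 4; -2 -2 4) = Δ·Π!·Σ² = 2/165  (sign +1)
combine: 4πI² = 405·20/693·2/165 = 120/847
take √, sign -1: I = -0.10618031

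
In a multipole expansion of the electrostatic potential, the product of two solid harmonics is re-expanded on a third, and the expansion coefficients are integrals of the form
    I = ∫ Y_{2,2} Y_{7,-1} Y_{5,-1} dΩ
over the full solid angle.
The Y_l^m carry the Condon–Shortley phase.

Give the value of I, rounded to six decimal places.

Rules hold: Σm=0, L=14 even, 5≤5≤9.
N = 5·15·11 = 825
Δ = 4!·0!·10!/15! = 1/15015
Racah Σ t=2..2: t=2:+1/57600 = 1/57600
⇒ 3j(2 7 5; 0 0 0)² = 21/715, sgn -1
Racah Σ t=0..0: t=0:+1/414720 = 1/414720
⇒ 3j(2 7 5; 2 -1 -1)² = 2/429, sgn +1
4πI² = N·(3j₀)²·(3jₘ)² = 210/1859
I = -1·√(0.112964/4π) = -0.09481237

-0.094812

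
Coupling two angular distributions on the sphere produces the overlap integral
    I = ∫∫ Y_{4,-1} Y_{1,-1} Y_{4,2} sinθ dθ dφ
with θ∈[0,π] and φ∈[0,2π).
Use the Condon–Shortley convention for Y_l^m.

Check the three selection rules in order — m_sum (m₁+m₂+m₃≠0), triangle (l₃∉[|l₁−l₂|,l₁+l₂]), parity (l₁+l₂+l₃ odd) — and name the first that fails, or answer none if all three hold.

parity

Σmᵢ = 0  ✓
l₃∈[|l₁−l₂|,l₁+l₂]=[3,5], have l₃=4  ✓
Σlᵢ = 9 ⇒ odd  ✗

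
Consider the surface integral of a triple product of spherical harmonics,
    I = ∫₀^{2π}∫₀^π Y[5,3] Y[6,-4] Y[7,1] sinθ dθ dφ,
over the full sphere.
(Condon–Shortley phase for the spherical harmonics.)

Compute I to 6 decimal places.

-0.130527

Checks pass: Σm=0; 18 even; l₃=7∈[1,11].
(2·5+1)(2·6+1)(2·7+1) = 2145
Δ: 4! 6! 8! / 19! → 1/174594420
sum: t=0:+1/4147200 t=1:−1/207360 t=2:+1/82944 t=3:−1/207360 t=4:+1/4147200 = 1/345600
3j²(5 6 7; 0 0 0) = Δ·Π!·Σ² = 420/46189  (sign -1)
sum: t=0:+1/1658880 t=1:−1/3628800 t=2:+1/116121600 = 13/38707200
3j²(5 6 7; 3 -4 1) = Δ·Π!·Σ² = 39/3553  (sign +1)
combine: 4πI² = 2145·420/46189·39/3553 = 245700/1147619
take √, sign -1: I = -0.13052653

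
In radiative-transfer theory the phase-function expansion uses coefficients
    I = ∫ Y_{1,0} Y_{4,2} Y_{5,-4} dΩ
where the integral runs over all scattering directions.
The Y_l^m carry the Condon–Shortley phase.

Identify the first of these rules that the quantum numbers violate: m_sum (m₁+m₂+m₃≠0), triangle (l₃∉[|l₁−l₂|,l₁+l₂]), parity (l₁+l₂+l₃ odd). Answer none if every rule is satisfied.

azimuthal sum: 0 + 2 − 4 = -2  ✗
3 ≤ 5 ≤ 5 (triangle on l)
L = 1 + 4 + 5 = 10 (even)

m_sum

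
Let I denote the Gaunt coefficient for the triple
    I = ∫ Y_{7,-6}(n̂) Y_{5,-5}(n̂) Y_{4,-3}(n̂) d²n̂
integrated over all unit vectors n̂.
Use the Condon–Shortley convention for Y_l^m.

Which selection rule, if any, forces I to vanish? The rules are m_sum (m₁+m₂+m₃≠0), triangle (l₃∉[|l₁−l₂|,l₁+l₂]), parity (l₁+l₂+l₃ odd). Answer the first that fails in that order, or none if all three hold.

m₁+m₂+m₃ = -6 − 5 − 3 = -14  ✗
triangle: |7−5|=2 ≤ l₃=4 ≤ 7+5=12
parity: l₁+l₂+l₃ = 16 is even

m_sum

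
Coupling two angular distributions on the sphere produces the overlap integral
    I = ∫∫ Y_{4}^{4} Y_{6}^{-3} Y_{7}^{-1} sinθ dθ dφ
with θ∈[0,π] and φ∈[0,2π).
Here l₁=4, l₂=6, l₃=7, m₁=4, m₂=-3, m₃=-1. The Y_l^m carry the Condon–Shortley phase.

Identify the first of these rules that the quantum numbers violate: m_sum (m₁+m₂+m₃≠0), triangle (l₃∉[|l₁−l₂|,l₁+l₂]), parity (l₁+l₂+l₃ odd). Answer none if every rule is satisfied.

Σmᵢ = 0  ✓
l₃∈[|l₁−l₂|,l₁+l₂]=[2,10], have l₃=7  ✓
Σlᵢ = 17 ⇒ odd  ✗

parity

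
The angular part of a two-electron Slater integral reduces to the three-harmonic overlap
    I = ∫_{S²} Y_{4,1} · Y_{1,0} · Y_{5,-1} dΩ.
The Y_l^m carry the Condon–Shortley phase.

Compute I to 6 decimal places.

-0.240571

Rules hold: Σm=0, L=10 even, 3≤5≤5.
N = 9·3·11 = 297
Δ = 0!·8!·2!/11! = 1/495
Racah Σ t=0..0: t=0:+1/576 = 1/576
⇒ 3j(4 1 5; 0 0 0)² = 5/99, sgn -1
Racah Σ t=0..0: t=0:+1/720 = 1/720
⇒ 3j(4 1 5; 1 0 -1)² = 8/165, sgn +1
4πI² = N·(3j₀)²·(3jₘ)² = 8/11
I = -1·√(0.727273/4π) = -0.24057125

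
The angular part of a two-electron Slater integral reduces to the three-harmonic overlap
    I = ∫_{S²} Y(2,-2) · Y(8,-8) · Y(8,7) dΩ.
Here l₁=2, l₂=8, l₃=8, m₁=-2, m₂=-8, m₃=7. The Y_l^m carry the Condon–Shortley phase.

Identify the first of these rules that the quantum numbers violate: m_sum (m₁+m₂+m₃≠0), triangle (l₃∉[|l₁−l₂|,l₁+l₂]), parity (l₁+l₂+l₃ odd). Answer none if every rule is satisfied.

m_sum

azimuthal sum: -2 − 8 + 7 = -3  ✗
6 ≤ 8 ≤ 10 (triangle on l)
L = 2 + 8 + 8 = 18 (even)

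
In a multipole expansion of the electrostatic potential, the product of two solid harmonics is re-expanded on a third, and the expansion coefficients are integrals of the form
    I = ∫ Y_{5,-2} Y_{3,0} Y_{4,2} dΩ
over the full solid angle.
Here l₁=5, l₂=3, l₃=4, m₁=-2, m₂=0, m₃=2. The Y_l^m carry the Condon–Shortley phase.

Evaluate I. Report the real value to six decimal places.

0.022664

Rules hold: Σm=0, L=12 even, 2≤4≤8.
N = 11·7·9 = 693
Δ = 4!·6!·2!/13! = 1/180180
Racah Σ t=1..3: t=1:−1/576 t=2:+1/144 t=3:−1/576 = 1/288
⇒ 3j(5 3 4; 0 0 0)² = 20/1001, sgn +1
Racah Σ t=1..3: t=1:−1/8640 t=2:+1/480 t=3:−1/576 = 1/4320
⇒ 3j(5 3 4; -2 0 2)² = 1/2145, sgn +1
4πI² = N·(3j₀)²·(3jₘ)² = 12/1859
I = +1·√(0.00645508/4π) = 0.02266449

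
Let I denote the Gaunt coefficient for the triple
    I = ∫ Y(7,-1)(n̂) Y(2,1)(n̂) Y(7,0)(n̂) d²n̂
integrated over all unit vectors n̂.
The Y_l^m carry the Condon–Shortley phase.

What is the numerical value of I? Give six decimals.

-0.026159

m-sum 0 ✓  L=16 even ✓  5≤7≤9 ✓
Π(2lᵢ+1) = 15×5×15 = 1125
triangle coeff Δ(7,2,7) = 1/185640
Σ_t [0,2]: t=0:+1/2419200 t=1:−1/518400 t=2:+1/2419200 = -1/907200
(3j)²=56/3315 [(7 2 7; 0 0 0)], sign=+1
Σ_t [1,2]: t=1:−1/1209600 t=2:+1/1036800 = 1/7257600
(3j)²=1/2210 [(7 2 7; -1 1 0)], sign=-1
⇒ 4πI² = 420/48841
I = (-1)√(420/48841/(4π)) = -0.02615938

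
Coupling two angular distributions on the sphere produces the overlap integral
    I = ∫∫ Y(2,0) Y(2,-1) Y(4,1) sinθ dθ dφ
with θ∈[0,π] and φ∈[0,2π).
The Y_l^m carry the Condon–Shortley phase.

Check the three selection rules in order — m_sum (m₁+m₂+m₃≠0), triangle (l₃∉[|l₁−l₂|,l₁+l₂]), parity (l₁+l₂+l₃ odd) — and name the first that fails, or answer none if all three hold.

none

azimuthal sum: 0 − 1 + 1 = 0  ✓
0 ≤ 4 ≤ 4 (triangle on l)  ✓
L = 2 + 2 + 4 = 8 (even)  ✓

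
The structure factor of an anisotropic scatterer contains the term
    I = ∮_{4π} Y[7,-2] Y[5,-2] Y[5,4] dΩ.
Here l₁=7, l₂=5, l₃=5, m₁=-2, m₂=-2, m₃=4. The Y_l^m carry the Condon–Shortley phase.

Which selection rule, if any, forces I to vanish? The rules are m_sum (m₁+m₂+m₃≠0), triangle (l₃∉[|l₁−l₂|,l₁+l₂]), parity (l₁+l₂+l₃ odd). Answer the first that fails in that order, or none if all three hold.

parity

azimuthal sum: -2 − 2 + 4 = 0  ✓
2 ≤ 5 ≤ 12 (triangle on l)  ✓
L = 7 + 5 + 5 = 17 (odd)  ✗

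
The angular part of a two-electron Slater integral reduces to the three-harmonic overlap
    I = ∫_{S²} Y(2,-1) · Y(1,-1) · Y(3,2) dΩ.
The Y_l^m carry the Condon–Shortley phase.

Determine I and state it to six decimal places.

Checks pass: Σm=0; 6 even; l₃=3∈[1,3].
(2·2+1)(2·1+1)(2·3+1) = 105
Δ: 0! 4! 2! / 7! → 1/105
sum: t=0:+1/4 = 1/4
3j²(2 1 3; 0 0 0) = Δ·Π!·Σ² = 3/35  (sign -1)
sum: t=0:+1/12 = 1/12
3j²(2 1 3; -1 -1 2) = Δ·Π!·Σ² = 2/21  (sign -1)
combine: 4πI² = 105·3/35·2/21 = 6/7
take √, sign +1: I = 0.26116903

0.261169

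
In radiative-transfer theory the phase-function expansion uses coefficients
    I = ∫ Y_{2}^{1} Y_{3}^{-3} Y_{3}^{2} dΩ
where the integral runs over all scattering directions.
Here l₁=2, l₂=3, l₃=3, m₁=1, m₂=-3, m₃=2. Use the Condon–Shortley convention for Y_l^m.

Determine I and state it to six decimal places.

Rules hold: Σm=0, L=8 even, 1≤3≤5.
N = 5·7·7 = 245
Δ = 2!·2!·4!/9! = 1/3780
Racah Σ t=0..2: t=0:+1/24 t=1:−1/4 t=2:+1/24 = -1/6
⇒ 3j(2 3 3; 0 0 0)² = 4/105, sgn +1
Racah Σ t=0..0: t=0:+1/48 = 1/48
⇒ 3j(2 3 3; 1 -3 2)² = 5/84, sgn -1
4πI² = N·(3j₀)²·(3jₘ)² = 5/9
I = -1·√(0.555556/4π) = -0.21026104

-0.210261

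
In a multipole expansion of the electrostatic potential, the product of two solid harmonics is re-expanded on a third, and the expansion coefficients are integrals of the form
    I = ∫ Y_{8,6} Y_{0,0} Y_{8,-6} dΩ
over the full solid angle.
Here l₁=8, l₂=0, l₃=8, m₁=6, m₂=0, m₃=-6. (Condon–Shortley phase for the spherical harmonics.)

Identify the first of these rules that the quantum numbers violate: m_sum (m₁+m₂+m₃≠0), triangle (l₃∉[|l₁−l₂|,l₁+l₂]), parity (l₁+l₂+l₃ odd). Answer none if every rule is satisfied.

m₁+m₂+m₃ = 6 + 0 − 6 = 0  ✓
triangle: |8−0|=8 ≤ l₃=8 ≤ 8+0=8  ✓
parity: l₁+l₂+l₃ = 16 is even  ✓

none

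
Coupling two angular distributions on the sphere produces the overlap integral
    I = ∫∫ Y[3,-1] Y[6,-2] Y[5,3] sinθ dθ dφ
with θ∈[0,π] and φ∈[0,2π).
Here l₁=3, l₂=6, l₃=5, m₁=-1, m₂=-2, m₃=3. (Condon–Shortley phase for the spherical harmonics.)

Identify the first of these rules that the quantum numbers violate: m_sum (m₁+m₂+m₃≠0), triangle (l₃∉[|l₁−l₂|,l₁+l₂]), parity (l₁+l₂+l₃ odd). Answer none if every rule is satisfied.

azimuthal sum: -1 − 2 + 3 = 0  ✓
3 ≤ 5 ≤ 9 (triangle on l)  ✓
L = 3 + 6 + 5 = 14 (even)  ✓

none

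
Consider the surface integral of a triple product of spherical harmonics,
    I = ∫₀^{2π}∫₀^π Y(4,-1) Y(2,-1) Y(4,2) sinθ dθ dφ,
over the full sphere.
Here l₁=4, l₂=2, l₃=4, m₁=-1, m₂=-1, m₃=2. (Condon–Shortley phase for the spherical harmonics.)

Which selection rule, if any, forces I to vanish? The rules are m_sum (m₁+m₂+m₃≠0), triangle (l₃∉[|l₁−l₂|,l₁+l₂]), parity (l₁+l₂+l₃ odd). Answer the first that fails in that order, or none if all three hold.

none

azimuthal sum: -1 − 1 + 2 = 0  ✓
2 ≤ 4 ≤ 6 (triangle on l)  ✓
L = 4 + 2 + 4 = 10 (even)  ✓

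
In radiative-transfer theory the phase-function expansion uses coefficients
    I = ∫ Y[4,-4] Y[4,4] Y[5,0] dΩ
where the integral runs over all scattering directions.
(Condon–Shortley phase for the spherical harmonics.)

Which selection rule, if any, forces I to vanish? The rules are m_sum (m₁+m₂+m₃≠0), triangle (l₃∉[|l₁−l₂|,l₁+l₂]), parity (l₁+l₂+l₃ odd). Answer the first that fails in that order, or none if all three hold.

Σmᵢ = 0  ✓
l₃∈[|l₁−l₂|,l₁+l₂]=[0,8], have l₃=5  ✓
Σlᵢ = 13 ⇒ odd  ✗

parity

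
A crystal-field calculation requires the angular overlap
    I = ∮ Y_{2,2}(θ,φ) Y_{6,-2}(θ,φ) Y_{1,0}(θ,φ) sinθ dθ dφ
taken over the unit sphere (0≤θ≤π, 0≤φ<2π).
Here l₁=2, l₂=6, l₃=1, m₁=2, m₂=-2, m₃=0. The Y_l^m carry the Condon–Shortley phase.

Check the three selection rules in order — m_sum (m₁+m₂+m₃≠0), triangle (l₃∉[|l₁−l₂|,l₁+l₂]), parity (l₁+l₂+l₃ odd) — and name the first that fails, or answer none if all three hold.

triangle

Σmᵢ = 0  ✓
l₃∈[|l₁−l₂|,l₁+l₂]=[4,8], have l₃=1  ✗
Σlᵢ = 9 ⇒ odd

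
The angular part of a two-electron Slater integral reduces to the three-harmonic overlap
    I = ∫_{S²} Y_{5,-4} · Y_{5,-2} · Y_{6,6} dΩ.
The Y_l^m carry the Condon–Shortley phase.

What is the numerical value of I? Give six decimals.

Checks pass: Σm=0; 16 even; l₃=6∈[0,10].
(2·5+1)(2·5+1)(2·6+1) = 1573
Δ: 4! 6! 6! / 17! → 1/28588560
sum: t=0:+1/345600 t=1:−1/13824 t=2:+1/5184 t=3:−1/13824 t=4:+1/345600 = 7/129600
3j²(5 5 6; 0 0 0) = Δ·Π!·Σ² = 80/7293  (sign +1)
sum: t=3:−1/3110400 = -1/3110400
3j²(5 5 6; -4 -2 6) = Δ·Π!·Σ² = 21/1105  (sign -1)
combine: 4πI² = 1573·80/7293·21/1105 = 1232/3757
take √, sign -1: I = -0.16153991

-0.161540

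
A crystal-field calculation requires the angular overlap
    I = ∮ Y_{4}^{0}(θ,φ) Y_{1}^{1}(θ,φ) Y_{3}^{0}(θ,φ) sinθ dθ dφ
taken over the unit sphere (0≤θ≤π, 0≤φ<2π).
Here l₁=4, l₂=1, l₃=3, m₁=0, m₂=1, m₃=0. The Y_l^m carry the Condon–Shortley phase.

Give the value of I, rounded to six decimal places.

0.000000

0 + 1 + 0 = 1 ≠ 0: azimuthal integral kills it; I = 0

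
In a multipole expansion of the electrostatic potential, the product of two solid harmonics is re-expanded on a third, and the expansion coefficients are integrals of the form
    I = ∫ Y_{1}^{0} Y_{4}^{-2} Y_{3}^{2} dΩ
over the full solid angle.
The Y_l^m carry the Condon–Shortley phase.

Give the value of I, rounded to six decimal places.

Checks pass: Σm=0; 8 even; l₃=3∈[3,5].
(2·1+1)(2·4+1)(2·3+1) = 189
Δ: 2! 0! 6! / 9! → 1/252
sum: t=1:−1/36 = -1/36
3j²(1 4 3; 0 0 0) = Δ·Π!·Σ² = 4/63  (sign +1)
sum: t=1:−1/120 = -1/120
3j²(1 4 3; 0 -2 2) = Δ·Π!·Σ² = 1/21  (sign +1)
combine: 4πI² = 189·4/63·1/21 = 4/7
take √, sign +1: I = 0.21324362

0.213244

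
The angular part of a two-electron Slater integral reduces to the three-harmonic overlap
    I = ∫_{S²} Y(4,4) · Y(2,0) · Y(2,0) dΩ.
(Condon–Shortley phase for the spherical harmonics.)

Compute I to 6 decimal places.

m-sum = 4 + 0 + 0 = 4 ≠ 0 ⇒ I = 0

0.000000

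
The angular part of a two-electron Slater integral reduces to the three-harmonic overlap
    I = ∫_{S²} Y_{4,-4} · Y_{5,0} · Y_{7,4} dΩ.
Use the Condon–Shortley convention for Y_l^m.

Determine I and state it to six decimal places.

m-sum 0 ✓  L=16 even ✓  1≤7≤9 ✓
Π(2lᵢ+1) = 9×11×15 = 1485
triangle coeff Δ(4,5,7) = 1/6126120
Σ_t [0,2]: t=0:+1/69120 t=1:−1/20736 t=2:+1/69120 = -1/51840
(3j)²=280/21879 [(4 5 7; 0 0 0)], sign=+1
Σ_t [2,2]: t=2:+1/1036800 = 1/1036800
(3j)²=14/663 [(4 5 7; -4 0 4)], sign=-1
⇒ 4πI² = 19600/48841
I = (-1)√(19600/48841/(4π)) = -0.17870258

-0.178703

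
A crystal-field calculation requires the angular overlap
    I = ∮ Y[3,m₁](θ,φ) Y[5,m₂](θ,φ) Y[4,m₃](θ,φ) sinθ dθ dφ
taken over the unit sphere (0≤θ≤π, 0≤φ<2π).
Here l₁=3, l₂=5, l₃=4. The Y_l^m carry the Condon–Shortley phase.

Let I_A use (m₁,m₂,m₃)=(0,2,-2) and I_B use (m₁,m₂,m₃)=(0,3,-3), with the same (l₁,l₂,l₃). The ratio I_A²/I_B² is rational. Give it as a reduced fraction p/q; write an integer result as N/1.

1/21

l's match ⇒ only the (l;m) 3-j factors differ between A and B.
A: triangle coeff Δ(3,5,4) = 1/180180; Σ_t [1,3]: t=1:−1/8640 t=2:+1/480 t=3:−1/576 = 1/4320; (3j)²=1/2145 [(3 5 4; 0 2 -2)], sign=+1
B: triangle coeff Δ(3,5,4) = 1/180180; Σ_t [2,3]: t=2:+1/2880 t=3:−1/1440 = -1/2880; (3j)²=7/715 [(3 5 4; 0 3 -3)], sign=+1
I_A²/I_B² = (1/2145)/(7/715) = 1/21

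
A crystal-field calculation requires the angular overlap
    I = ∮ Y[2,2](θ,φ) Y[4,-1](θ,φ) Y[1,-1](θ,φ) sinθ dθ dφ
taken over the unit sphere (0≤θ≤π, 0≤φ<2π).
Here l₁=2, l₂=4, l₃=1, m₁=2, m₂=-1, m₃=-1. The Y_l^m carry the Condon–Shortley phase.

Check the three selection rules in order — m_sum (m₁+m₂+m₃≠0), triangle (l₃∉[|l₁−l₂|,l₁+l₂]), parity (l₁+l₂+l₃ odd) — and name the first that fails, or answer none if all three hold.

m₁+m₂+m₃ = 2 − 1 − 1 = 0  ✓
triangle: |2−4|=2 ≤ l₃=1 ≤ 2+4=6  ✗
parity: l₁+l₂+l₃ = 7 is odd

triangle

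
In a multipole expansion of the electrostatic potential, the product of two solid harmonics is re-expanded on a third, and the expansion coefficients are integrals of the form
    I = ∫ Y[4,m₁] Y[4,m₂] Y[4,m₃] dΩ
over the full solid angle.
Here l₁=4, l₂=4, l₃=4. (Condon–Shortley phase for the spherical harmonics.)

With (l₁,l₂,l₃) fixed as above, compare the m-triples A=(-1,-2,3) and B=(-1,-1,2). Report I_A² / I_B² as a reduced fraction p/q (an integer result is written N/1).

l's match ⇒ only the (l;m) 3-j factors differ between A and B.
A: triangle coeff Δ(4,4,4) = 1/450450; Σ_t [1,2]: t=1:−1/864 t=2:+1/576 = 1/1728; (3j)²=5/1287 [(4 4 4; -1 -2 3)], sign=-1
B: triangle coeff Δ(4,4,4) = 1/450450; Σ_t [1,3]: t=1:−1/576 t=2:+1/144 t=3:−1/576 = 1/288; (3j)²=20/1001 [(4 4 4; -1 -1 2)], sign=+1
I_A²/I_B² = (5/1287)/(20/1001) = 7/36

7/36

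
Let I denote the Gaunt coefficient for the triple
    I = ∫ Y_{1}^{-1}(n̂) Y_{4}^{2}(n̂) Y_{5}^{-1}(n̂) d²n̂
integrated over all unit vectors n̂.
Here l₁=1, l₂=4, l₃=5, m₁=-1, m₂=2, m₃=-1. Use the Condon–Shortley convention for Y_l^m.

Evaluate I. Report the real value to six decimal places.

-0.120286

m-sum 0 ✓  L=10 even ✓  3≤5≤5 ✓
Π(2lᵢ+1) = 3×9×11 = 297
triangle coeff Δ(1,4,5) = 1/495
Σ_t [0,0]: t=0:+1/576 = 1/576
(3j)²=5/99 [(1 4 5; 0 0 0)], sign=-1
Σ_t [0,0]: t=0:+1/2880 = 1/2880
(3j)²=2/165 [(1 4 5; -1 2 -1)], sign=+1
⇒ 4πI² = 2/11
I = (-1)√(2/11/(4π)) = -0.12028562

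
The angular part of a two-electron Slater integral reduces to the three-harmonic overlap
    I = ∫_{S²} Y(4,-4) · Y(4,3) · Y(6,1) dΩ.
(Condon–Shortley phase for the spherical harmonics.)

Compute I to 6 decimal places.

m-sum 0 ✓  L=14 even ✓  0≤6≤8 ✓
Π(2lᵢ+1) = 9×9×13 = 1053
triangle coeff Δ(4,4,6) = 1/1261260
Σ_t [0,2]: t=0:+1/4608 t=1:−1/1296 t=2:+1/4608 = -7/20736
(3j)²=20/1287 [(4 4 6; 0 0 0)], sign=-1
Σ_t [2,2]: t=2:+1/172800 = 1/172800
(3j)²=7/2145 [(4 4 6; -4 3 1)], sign=-1
⇒ 4πI² = 84/1573
I = (+1)√(84/1573/(4π)) = 0.06518840

0.065188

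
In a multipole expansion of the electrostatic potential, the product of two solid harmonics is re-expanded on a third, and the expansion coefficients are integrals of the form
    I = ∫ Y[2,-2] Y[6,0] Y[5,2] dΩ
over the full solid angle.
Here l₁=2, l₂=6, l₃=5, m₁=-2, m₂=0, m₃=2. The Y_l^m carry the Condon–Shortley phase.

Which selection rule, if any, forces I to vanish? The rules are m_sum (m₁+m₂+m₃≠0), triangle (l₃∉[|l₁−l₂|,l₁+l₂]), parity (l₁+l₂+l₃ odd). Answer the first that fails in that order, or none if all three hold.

parity

m₁+m₂+m₃ = -2 + 0 + 2 = 0  ✓
triangle: |2−6|=4 ≤ l₃=5 ≤ 2+6=8  ✓
parity: l₁+l₂+l₃ = 13 is odd  ✗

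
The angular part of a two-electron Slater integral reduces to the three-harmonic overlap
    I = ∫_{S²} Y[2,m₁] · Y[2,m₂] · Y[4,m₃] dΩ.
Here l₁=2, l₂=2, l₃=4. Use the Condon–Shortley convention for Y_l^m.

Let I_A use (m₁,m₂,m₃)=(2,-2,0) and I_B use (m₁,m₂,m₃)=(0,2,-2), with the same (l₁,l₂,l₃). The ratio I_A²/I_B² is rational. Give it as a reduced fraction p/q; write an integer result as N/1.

1/15

Same 2,2,4: normalisation and zero-m 3j drop out of the ratio.
A: Δ: 0! 4! 4! / 9! → 1/630; sum: t=0:+1/576 = 1/576; 3j²(2 2 4; 2 -2 0) = Δ·Π!·Σ² = 1/630  (sign +1)
B: Δ: 0! 4! 4! / 9! → 1/630; sum: t=0:+1/96 = 1/96; 3j²(2 2 4; 0 2 -2) = Δ·Π!·Σ² = 1/42  (sign +1)
I_A²/I_B² = (1/630)/(1/42) = 1/15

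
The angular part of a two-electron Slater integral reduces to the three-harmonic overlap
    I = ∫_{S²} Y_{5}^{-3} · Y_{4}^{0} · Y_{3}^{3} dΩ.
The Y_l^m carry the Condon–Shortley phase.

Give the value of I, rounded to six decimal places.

Checks pass: Σm=0; 12 even; l₃=3∈[1,9].
(2·5+1)(2·4+1)(2·3+1) = 693
Δ: 6! 4! 2! / 13! → 1/180180
sum: t=2:+1/576 t=3:−1/144 t=4:+1/576 = -1/288
3j²(5 4 3; 0 0 0) = Δ·Π!·Σ² = 20/1001  (sign +1)
sum: t=4:+1/2304 = 1/2304
3j²(5 4 3; -3 0 3) = Δ·Π!·Σ² = 5/143  (sign +1)
combine: 4πI² = 693·20/1001·5/143 = 900/1859
take √, sign +1: I = 0.19628026

0.196280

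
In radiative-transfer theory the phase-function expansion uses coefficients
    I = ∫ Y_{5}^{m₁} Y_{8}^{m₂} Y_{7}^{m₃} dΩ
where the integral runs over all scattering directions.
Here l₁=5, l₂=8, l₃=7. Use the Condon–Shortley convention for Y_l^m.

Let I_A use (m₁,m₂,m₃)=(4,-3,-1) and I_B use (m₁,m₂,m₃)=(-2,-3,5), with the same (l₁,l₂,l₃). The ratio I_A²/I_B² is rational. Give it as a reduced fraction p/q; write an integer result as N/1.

9/44

Same 5,8,7: normalisation and zero-m 3j drop out of the ratio.
A: Δ: 6! 4! 10! / 21! → 1/814773960; sum: t=0:+1/62208000 t=1:−1/49766400 = -1/248832000; 3j²(5 8 7; 4 -3 -1) = Δ·Π!·Σ² = 21/20995  (sign -1)
B: Δ: 6! 4! 10! / 21! → 1/814773960; sum: t=3:−1/69672960 t=4:+1/104509440 t=5:−1/1741824000 = -1/186624000; 3j²(5 8 7; -2 -3 5) = Δ·Π!·Σ² = 308/62985  (sign -1)
I_A²/I_B² = (21/20995)/(308/62985) = 9/44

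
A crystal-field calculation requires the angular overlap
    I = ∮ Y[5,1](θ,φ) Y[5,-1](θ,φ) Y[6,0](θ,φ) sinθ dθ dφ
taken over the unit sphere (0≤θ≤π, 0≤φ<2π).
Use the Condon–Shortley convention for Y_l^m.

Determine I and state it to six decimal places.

-0.036818

m-sum 0 ✓  L=16 even ✓  0≤6≤10 ✓
Π(2lᵢ+1) = 11×11×13 = 1573
triangle coeff Δ(5,5,6) = 1/28588560
Σ_t [0,4]: t=0:+1/345600 t=1:−1/13824 t=2:+1/5184 t=3:−1/13824 t=4:+1/345600 = 7/129600
(3j)²=80/7293 [(5 5 6; 0 0 0)], sign=+1
Σ_t [0,4]: t=0:+1/55296 t=1:−1/7776 t=2:+1/9216 t=3:−1/86400 t=4:+1/12441600 = -7/518400
(3j)²=12/12155 [(5 5 6; 1 -1 0)], sign=-1
⇒ 4πI² = 64/3757
I = (-1)√(64/3757/(4π)) = -0.03681836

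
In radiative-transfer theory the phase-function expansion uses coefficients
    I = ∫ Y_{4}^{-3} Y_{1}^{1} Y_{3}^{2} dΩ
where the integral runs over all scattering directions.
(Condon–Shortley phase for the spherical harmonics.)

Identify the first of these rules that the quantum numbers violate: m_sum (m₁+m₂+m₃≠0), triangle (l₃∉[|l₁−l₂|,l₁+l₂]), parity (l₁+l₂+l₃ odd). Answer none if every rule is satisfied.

Σmᵢ = 0  ✓
l₃∈[|l₁−l₂|,l₁+l₂]=[3,5], have l₃=3  ✓
Σlᵢ = 8 ⇒ even  ✓

none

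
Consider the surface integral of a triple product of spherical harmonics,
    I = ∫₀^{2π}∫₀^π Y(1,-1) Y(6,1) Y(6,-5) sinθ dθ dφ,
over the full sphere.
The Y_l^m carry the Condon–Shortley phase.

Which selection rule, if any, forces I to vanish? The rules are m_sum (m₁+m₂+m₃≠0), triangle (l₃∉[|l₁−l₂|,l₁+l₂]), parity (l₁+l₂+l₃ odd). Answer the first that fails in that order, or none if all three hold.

m_sum

m₁+m₂+m₃ = -1 + 1 − 5 = -5  ✗
triangle: |1−6|=5 ≤ l₃=6 ≤ 1+6=7
parity: l₁+l₂+l₃ = 13 is odd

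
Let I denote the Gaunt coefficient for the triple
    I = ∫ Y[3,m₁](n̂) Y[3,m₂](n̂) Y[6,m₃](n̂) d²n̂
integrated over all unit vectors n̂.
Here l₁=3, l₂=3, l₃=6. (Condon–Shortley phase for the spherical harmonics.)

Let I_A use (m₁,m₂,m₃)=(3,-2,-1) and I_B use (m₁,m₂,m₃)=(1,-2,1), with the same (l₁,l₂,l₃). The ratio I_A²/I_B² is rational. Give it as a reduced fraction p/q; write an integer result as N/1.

1/15

l's match ⇒ only the (l;m) 3-j factors differ between A and B.
A: triangle coeff Δ(3,3,6) = 1/12012; Σ_t [0,0]: t=0:+1/86400 = 1/86400; (3j)²=1/1716 [(3 3 6; 3 -2 -1)], sign=-1
B: triangle coeff Δ(3,3,6) = 1/12012; Σ_t [0,0]: t=0:+1/5760 = 1/5760; (3j)²=5/572 [(3 3 6; 1 -2 1)], sign=-1
I_A²/I_B² = (1/1716)/(5/572) = 1/15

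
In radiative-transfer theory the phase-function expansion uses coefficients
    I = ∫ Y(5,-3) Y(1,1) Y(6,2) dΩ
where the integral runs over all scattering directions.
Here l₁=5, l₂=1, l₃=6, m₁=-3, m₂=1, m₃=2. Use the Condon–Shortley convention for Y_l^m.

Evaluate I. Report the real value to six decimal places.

0.100084

m-sum 0 ✓  L=12 even ✓  4≤6≤6 ✓
Π(2lᵢ+1) = 11×3×13 = 429
triangle coeff Δ(5,1,6) = 1/858
Σ_t [0,0]: t=0:+1/14400 = 1/14400
(3j)²=6/143 [(5 1 6; 0 0 0)], sign=+1
Σ_t [0,0]: t=0:+1/161280 = 1/161280
(3j)²=1/143 [(5 1 6; -3 1 2)], sign=+1
⇒ 4πI² = 18/143
I = (+1)√(18/143/(4π)) = 0.10008369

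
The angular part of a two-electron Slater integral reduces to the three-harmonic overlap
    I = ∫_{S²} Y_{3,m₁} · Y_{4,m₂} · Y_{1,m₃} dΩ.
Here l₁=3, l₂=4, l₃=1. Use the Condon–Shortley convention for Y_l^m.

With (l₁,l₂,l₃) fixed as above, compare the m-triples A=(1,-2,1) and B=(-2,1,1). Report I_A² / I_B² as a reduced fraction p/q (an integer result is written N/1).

5/1

Shared (l₁,l₂,l₃)=(3,4,1): N and (l;000)² cancel in I_A²/I_B².
A: Δ = 6!·0!·2!/9! = 1/252; Racah Σ t=2..2: t=2:+1/96 = 1/96; ⇒ 3j(3 4 1; 1 -2 1)² = 5/84, sgn +1
B: Δ = 6!·0!·2!/9! = 1/252; Racah Σ t=5..5: t=5:−1/240 = -1/240; ⇒ 3j(3 4 1; -2 1 1)² = 1/84, sgn -1
I_A²/I_B² = (5/84)/(1/84) = 5/1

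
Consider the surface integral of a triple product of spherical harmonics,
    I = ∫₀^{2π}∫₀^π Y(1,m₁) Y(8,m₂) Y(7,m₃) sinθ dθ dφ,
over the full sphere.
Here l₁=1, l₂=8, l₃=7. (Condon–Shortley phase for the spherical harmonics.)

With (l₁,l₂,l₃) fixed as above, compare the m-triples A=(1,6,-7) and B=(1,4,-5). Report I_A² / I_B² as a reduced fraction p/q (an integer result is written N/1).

1/6

l's match ⇒ only the (l;m) 3-j factors differ between A and B.
A: triangle coeff Δ(1,8,7) = 1/2040; Σ_t [0,0]: t=0:+1/174356582400 = 1/174356582400; (3j)²=1/2040 [(1 8 7; 1 6 -7)], sign=+1
B: triangle coeff Δ(1,8,7) = 1/2040; Σ_t [0,0]: t=0:+1/1916006400 = 1/1916006400; (3j)²=1/340 [(1 8 7; 1 4 -5)], sign=+1
I_A²/I_B² = (1/2040)/(1/340) = 1/6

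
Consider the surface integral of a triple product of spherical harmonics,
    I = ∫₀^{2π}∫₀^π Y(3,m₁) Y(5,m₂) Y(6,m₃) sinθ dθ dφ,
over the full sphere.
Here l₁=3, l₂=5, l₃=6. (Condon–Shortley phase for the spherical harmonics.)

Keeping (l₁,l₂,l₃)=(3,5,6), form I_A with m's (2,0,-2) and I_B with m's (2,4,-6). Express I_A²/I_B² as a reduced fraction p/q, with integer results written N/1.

14/99

Shared (l₁,l₂,l₃)=(3,5,6): N and (l;000)² cancel in I_A²/I_B².
A: Δ = 2!·4!·8!/15! = 1/675675; Racah Σ t=0..1: t=0:+1/8640 t=1:−1/13824 = 1/23040; ⇒ 3j(3 5 6; 2 0 -2)² = 2/429, sgn +1
B: Δ = 2!·4!·8!/15! = 1/675675; Racah Σ t=1..1: t=1:−1/967680 = -1/967680; ⇒ 3j(3 5 6; 2 4 -6)² = 3/91, sgn -1
I_A²/I_B² = (2/429)/(3/91) = 14/99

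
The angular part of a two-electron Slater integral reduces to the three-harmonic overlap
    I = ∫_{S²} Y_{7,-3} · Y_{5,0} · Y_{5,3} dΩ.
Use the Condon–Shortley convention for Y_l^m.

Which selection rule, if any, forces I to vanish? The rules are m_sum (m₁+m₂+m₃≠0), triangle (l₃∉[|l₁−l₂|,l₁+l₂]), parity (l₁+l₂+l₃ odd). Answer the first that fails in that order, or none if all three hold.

parity

Σmᵢ = 0  ✓
l₃∈[|l₁−l₂|,l₁+l₂]=[2,12], have l₃=5  ✓
Σlᵢ = 17 ⇒ odd  ✗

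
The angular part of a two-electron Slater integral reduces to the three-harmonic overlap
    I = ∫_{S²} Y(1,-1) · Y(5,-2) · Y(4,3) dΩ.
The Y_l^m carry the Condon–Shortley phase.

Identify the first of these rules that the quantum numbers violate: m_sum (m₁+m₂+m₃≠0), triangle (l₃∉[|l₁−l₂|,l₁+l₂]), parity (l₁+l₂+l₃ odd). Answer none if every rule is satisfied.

Σmᵢ = 0  ✓
l₃∈[|l₁−l₂|,l₁+l₂]=[4,6], have l₃=4  ✓
Σlᵢ = 10 ⇒ even  ✓

none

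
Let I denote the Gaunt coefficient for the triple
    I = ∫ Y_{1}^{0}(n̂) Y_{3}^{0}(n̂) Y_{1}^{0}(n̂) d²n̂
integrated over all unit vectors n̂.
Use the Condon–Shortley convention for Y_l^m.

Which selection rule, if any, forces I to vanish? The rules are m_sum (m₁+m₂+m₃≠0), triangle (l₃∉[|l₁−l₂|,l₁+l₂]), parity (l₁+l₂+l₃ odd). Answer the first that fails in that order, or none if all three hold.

triangle

azimuthal sum: 0 + 0 + 0 = 0  ✓
2 ≤ 1 ≤ 4 (triangle on l)  ✗
L = 1 + 3 + 1 = 5 (odd)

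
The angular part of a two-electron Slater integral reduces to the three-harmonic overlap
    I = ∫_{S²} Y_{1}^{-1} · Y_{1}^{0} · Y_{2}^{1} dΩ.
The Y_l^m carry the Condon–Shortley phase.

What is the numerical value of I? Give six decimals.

Checks pass: Σm=0; 4 even; l₃=2∈[0,2].
(2·1+1)(2·1+1)(2·2+1) = 45
Δ: 0! 2! 2! / 5! → 1/30
sum: t=0:+1/1 = 1/1
3j²(1 1 2; 0 0 0) = Δ·Π!·Σ² = 2/15  (sign +1)
sum: t=0:+1/2 = 1/2
3j²(1 1 2; -1 0 1) = Δ·Π!·Σ² = 1/10  (sign -1)
combine: 4πI² = 45·2/15·1/10 = 3/5
take √, sign -1: I = -0.21850969

-0.218510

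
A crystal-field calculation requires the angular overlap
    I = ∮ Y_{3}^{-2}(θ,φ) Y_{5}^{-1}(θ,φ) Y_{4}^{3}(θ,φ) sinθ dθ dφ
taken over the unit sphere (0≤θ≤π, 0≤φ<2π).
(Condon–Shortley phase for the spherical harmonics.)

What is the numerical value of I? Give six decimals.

0.160929

Rules hold: Σm=0, L=12 even, 2≤4≤8.
N = 7·11·9 = 693
Δ = 4!·2!·6!/13! = 1/180180
Racah Σ t=1..3: t=1:−1/576 t=2:+1/144 t=3:−1/576 = 1/288
⇒ 3j(3 5 4; 0 0 0)² = 20/1001, sgn +1
Racah Σ t=3..4: t=3:−1/1440 t=4:+1/17280 = -11/17280
⇒ 3j(3 5 4; -2 -1 3)² = 11/468, sgn +1
4πI² = N·(3j₀)²·(3jₘ)² = 55/169
I = +1·√(0.325444/4π) = 0.16092854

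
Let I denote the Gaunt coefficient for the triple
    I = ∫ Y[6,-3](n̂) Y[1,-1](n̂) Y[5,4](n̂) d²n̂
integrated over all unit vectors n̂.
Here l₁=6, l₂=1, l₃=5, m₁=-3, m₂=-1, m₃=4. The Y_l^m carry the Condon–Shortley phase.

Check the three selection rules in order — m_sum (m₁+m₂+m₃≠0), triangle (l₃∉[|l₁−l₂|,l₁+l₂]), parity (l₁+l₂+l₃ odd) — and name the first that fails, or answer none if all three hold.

none

azimuthal sum: -3 − 1 + 4 = 0  ✓
5 ≤ 5 ≤ 7 (triangle on l)  ✓
L = 6 + 1 + 5 = 12 (even)  ✓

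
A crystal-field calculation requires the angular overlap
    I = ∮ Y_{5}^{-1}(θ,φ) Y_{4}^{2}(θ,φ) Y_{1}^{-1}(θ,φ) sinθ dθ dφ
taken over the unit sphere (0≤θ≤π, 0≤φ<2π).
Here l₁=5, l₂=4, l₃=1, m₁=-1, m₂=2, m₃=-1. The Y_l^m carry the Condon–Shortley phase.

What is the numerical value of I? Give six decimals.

m-sum 0 ✓  L=10 even ✓  1≤1≤9 ✓
Π(2lᵢ+1) = 11×9×3 = 297
triangle coeff Δ(5,4,1) = 1/495
Σ_t [4,4]: t=4:+1/576 = 1/576
(3j)²=5/99 [(5 4 1; 0 0 0)], sign=-1
Σ_t [6,6]: t=6:+1/2880 = 1/2880
(3j)²=2/165 [(5 4 1; -1 2 -1)], sign=+1
⇒ 4πI² = 2/11
I = (-1)√(2/11/(4π)) = -0.12028562

-0.120286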